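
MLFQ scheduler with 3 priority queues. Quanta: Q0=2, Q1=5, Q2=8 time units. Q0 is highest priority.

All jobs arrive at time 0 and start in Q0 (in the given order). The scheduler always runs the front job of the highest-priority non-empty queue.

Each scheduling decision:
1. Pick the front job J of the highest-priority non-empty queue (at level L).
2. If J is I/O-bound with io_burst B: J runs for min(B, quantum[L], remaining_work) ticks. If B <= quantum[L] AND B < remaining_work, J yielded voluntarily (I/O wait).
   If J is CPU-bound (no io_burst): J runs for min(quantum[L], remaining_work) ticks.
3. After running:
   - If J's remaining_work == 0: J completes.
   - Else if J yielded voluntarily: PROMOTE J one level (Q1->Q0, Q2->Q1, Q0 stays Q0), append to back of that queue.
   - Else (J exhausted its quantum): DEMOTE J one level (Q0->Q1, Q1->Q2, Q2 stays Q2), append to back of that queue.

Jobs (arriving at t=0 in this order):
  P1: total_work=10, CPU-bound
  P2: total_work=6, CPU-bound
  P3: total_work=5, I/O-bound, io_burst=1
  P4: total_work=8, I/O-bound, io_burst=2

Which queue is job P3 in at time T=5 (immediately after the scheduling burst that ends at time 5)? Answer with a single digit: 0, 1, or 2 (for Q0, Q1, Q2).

Answer: 0

Derivation:
t=0-2: P1@Q0 runs 2, rem=8, quantum used, demote→Q1. Q0=[P2,P3,P4] Q1=[P1] Q2=[]
t=2-4: P2@Q0 runs 2, rem=4, quantum used, demote→Q1. Q0=[P3,P4] Q1=[P1,P2] Q2=[]
t=4-5: P3@Q0 runs 1, rem=4, I/O yield, promote→Q0. Q0=[P4,P3] Q1=[P1,P2] Q2=[]
t=5-7: P4@Q0 runs 2, rem=6, I/O yield, promote→Q0. Q0=[P3,P4] Q1=[P1,P2] Q2=[]
t=7-8: P3@Q0 runs 1, rem=3, I/O yield, promote→Q0. Q0=[P4,P3] Q1=[P1,P2] Q2=[]
t=8-10: P4@Q0 runs 2, rem=4, I/O yield, promote→Q0. Q0=[P3,P4] Q1=[P1,P2] Q2=[]
t=10-11: P3@Q0 runs 1, rem=2, I/O yield, promote→Q0. Q0=[P4,P3] Q1=[P1,P2] Q2=[]
t=11-13: P4@Q0 runs 2, rem=2, I/O yield, promote→Q0. Q0=[P3,P4] Q1=[P1,P2] Q2=[]
t=13-14: P3@Q0 runs 1, rem=1, I/O yield, promote→Q0. Q0=[P4,P3] Q1=[P1,P2] Q2=[]
t=14-16: P4@Q0 runs 2, rem=0, completes. Q0=[P3] Q1=[P1,P2] Q2=[]
t=16-17: P3@Q0 runs 1, rem=0, completes. Q0=[] Q1=[P1,P2] Q2=[]
t=17-22: P1@Q1 runs 5, rem=3, quantum used, demote→Q2. Q0=[] Q1=[P2] Q2=[P1]
t=22-26: P2@Q1 runs 4, rem=0, completes. Q0=[] Q1=[] Q2=[P1]
t=26-29: P1@Q2 runs 3, rem=0, completes. Q0=[] Q1=[] Q2=[]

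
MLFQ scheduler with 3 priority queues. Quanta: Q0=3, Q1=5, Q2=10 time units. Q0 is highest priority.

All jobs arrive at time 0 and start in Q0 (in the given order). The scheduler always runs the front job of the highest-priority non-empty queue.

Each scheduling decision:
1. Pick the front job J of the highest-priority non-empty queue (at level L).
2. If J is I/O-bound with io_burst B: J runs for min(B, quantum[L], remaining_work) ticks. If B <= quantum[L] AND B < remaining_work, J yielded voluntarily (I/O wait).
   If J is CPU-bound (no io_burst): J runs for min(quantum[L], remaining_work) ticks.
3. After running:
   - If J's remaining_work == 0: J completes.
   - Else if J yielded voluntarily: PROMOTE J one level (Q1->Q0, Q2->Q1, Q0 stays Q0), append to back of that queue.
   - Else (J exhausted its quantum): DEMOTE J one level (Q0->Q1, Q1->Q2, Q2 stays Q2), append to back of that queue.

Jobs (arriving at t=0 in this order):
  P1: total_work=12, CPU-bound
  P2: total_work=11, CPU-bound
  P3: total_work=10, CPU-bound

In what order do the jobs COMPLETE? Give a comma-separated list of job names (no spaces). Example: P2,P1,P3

t=0-3: P1@Q0 runs 3, rem=9, quantum used, demote→Q1. Q0=[P2,P3] Q1=[P1] Q2=[]
t=3-6: P2@Q0 runs 3, rem=8, quantum used, demote→Q1. Q0=[P3] Q1=[P1,P2] Q2=[]
t=6-9: P3@Q0 runs 3, rem=7, quantum used, demote→Q1. Q0=[] Q1=[P1,P2,P3] Q2=[]
t=9-14: P1@Q1 runs 5, rem=4, quantum used, demote→Q2. Q0=[] Q1=[P2,P3] Q2=[P1]
t=14-19: P2@Q1 runs 5, rem=3, quantum used, demote→Q2. Q0=[] Q1=[P3] Q2=[P1,P2]
t=19-24: P3@Q1 runs 5, rem=2, quantum used, demote→Q2. Q0=[] Q1=[] Q2=[P1,P2,P3]
t=24-28: P1@Q2 runs 4, rem=0, completes. Q0=[] Q1=[] Q2=[P2,P3]
t=28-31: P2@Q2 runs 3, rem=0, completes. Q0=[] Q1=[] Q2=[P3]
t=31-33: P3@Q2 runs 2, rem=0, completes. Q0=[] Q1=[] Q2=[]

Answer: P1,P2,P3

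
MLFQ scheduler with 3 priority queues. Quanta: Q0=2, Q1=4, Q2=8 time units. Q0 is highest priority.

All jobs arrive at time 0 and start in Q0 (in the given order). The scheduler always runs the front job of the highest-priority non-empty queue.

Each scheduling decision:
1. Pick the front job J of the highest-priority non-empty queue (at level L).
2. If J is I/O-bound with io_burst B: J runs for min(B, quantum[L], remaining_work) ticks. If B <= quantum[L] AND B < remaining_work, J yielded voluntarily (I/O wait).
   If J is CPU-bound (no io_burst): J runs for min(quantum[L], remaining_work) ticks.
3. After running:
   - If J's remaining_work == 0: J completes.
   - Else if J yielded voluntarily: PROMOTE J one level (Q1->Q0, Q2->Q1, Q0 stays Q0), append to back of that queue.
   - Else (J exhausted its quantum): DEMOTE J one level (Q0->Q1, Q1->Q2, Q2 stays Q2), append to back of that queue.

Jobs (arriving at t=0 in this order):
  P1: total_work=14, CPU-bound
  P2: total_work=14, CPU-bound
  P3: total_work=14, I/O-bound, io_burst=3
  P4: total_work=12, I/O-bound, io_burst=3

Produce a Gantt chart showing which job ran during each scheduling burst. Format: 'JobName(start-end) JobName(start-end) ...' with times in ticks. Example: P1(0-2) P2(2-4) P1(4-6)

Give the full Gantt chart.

t=0-2: P1@Q0 runs 2, rem=12, quantum used, demote→Q1. Q0=[P2,P3,P4] Q1=[P1] Q2=[]
t=2-4: P2@Q0 runs 2, rem=12, quantum used, demote→Q1. Q0=[P3,P4] Q1=[P1,P2] Q2=[]
t=4-6: P3@Q0 runs 2, rem=12, quantum used, demote→Q1. Q0=[P4] Q1=[P1,P2,P3] Q2=[]
t=6-8: P4@Q0 runs 2, rem=10, quantum used, demote→Q1. Q0=[] Q1=[P1,P2,P3,P4] Q2=[]
t=8-12: P1@Q1 runs 4, rem=8, quantum used, demote→Q2. Q0=[] Q1=[P2,P3,P4] Q2=[P1]
t=12-16: P2@Q1 runs 4, rem=8, quantum used, demote→Q2. Q0=[] Q1=[P3,P4] Q2=[P1,P2]
t=16-19: P3@Q1 runs 3, rem=9, I/O yield, promote→Q0. Q0=[P3] Q1=[P4] Q2=[P1,P2]
t=19-21: P3@Q0 runs 2, rem=7, quantum used, demote→Q1. Q0=[] Q1=[P4,P3] Q2=[P1,P2]
t=21-24: P4@Q1 runs 3, rem=7, I/O yield, promote→Q0. Q0=[P4] Q1=[P3] Q2=[P1,P2]
t=24-26: P4@Q0 runs 2, rem=5, quantum used, demote→Q1. Q0=[] Q1=[P3,P4] Q2=[P1,P2]
t=26-29: P3@Q1 runs 3, rem=4, I/O yield, promote→Q0. Q0=[P3] Q1=[P4] Q2=[P1,P2]
t=29-31: P3@Q0 runs 2, rem=2, quantum used, demote→Q1. Q0=[] Q1=[P4,P3] Q2=[P1,P2]
t=31-34: P4@Q1 runs 3, rem=2, I/O yield, promote→Q0. Q0=[P4] Q1=[P3] Q2=[P1,P2]
t=34-36: P4@Q0 runs 2, rem=0, completes. Q0=[] Q1=[P3] Q2=[P1,P2]
t=36-38: P3@Q1 runs 2, rem=0, completes. Q0=[] Q1=[] Q2=[P1,P2]
t=38-46: P1@Q2 runs 8, rem=0, completes. Q0=[] Q1=[] Q2=[P2]
t=46-54: P2@Q2 runs 8, rem=0, completes. Q0=[] Q1=[] Q2=[]

Answer: P1(0-2) P2(2-4) P3(4-6) P4(6-8) P1(8-12) P2(12-16) P3(16-19) P3(19-21) P4(21-24) P4(24-26) P3(26-29) P3(29-31) P4(31-34) P4(34-36) P3(36-38) P1(38-46) P2(46-54)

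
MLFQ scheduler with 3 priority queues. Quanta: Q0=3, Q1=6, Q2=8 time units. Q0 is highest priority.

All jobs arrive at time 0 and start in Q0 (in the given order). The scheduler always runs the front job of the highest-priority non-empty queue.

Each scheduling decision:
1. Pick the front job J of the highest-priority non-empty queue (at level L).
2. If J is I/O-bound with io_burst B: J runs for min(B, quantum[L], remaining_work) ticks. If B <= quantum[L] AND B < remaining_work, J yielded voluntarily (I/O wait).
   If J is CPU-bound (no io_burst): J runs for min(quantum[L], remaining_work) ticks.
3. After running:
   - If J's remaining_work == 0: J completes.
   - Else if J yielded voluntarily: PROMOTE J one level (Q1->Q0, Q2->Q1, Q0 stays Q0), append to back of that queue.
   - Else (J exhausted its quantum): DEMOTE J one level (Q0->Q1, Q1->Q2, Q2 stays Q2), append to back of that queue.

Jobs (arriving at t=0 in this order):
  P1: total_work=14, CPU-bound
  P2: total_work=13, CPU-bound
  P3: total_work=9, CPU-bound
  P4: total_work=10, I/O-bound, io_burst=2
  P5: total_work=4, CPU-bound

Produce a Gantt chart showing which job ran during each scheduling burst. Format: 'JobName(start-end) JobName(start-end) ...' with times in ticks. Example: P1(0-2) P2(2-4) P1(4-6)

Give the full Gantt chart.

Answer: P1(0-3) P2(3-6) P3(6-9) P4(9-11) P5(11-14) P4(14-16) P4(16-18) P4(18-20) P4(20-22) P1(22-28) P2(28-34) P3(34-40) P5(40-41) P1(41-46) P2(46-50)

Derivation:
t=0-3: P1@Q0 runs 3, rem=11, quantum used, demote→Q1. Q0=[P2,P3,P4,P5] Q1=[P1] Q2=[]
t=3-6: P2@Q0 runs 3, rem=10, quantum used, demote→Q1. Q0=[P3,P4,P5] Q1=[P1,P2] Q2=[]
t=6-9: P3@Q0 runs 3, rem=6, quantum used, demote→Q1. Q0=[P4,P5] Q1=[P1,P2,P3] Q2=[]
t=9-11: P4@Q0 runs 2, rem=8, I/O yield, promote→Q0. Q0=[P5,P4] Q1=[P1,P2,P3] Q2=[]
t=11-14: P5@Q0 runs 3, rem=1, quantum used, demote→Q1. Q0=[P4] Q1=[P1,P2,P3,P5] Q2=[]
t=14-16: P4@Q0 runs 2, rem=6, I/O yield, promote→Q0. Q0=[P4] Q1=[P1,P2,P3,P5] Q2=[]
t=16-18: P4@Q0 runs 2, rem=4, I/O yield, promote→Q0. Q0=[P4] Q1=[P1,P2,P3,P5] Q2=[]
t=18-20: P4@Q0 runs 2, rem=2, I/O yield, promote→Q0. Q0=[P4] Q1=[P1,P2,P3,P5] Q2=[]
t=20-22: P4@Q0 runs 2, rem=0, completes. Q0=[] Q1=[P1,P2,P3,P5] Q2=[]
t=22-28: P1@Q1 runs 6, rem=5, quantum used, demote→Q2. Q0=[] Q1=[P2,P3,P5] Q2=[P1]
t=28-34: P2@Q1 runs 6, rem=4, quantum used, demote→Q2. Q0=[] Q1=[P3,P5] Q2=[P1,P2]
t=34-40: P3@Q1 runs 6, rem=0, completes. Q0=[] Q1=[P5] Q2=[P1,P2]
t=40-41: P5@Q1 runs 1, rem=0, completes. Q0=[] Q1=[] Q2=[P1,P2]
t=41-46: P1@Q2 runs 5, rem=0, completes. Q0=[] Q1=[] Q2=[P2]
t=46-50: P2@Q2 runs 4, rem=0, completes. Q0=[] Q1=[] Q2=[]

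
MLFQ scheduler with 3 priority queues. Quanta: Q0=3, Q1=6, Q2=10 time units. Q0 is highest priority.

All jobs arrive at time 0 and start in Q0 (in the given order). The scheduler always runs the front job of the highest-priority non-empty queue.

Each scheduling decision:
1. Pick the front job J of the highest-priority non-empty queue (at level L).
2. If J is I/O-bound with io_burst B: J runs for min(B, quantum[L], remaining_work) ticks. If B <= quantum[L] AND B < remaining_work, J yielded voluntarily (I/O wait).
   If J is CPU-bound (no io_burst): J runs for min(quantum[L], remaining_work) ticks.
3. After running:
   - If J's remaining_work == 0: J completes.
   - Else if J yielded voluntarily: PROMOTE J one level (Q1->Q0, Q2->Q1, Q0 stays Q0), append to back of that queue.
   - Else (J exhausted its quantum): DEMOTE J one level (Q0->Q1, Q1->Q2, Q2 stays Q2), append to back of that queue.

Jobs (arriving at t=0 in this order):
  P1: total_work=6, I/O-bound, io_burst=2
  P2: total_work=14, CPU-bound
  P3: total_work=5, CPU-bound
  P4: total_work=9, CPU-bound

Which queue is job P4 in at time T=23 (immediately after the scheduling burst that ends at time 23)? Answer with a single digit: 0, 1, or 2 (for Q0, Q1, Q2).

t=0-2: P1@Q0 runs 2, rem=4, I/O yield, promote→Q0. Q0=[P2,P3,P4,P1] Q1=[] Q2=[]
t=2-5: P2@Q0 runs 3, rem=11, quantum used, demote→Q1. Q0=[P3,P4,P1] Q1=[P2] Q2=[]
t=5-8: P3@Q0 runs 3, rem=2, quantum used, demote→Q1. Q0=[P4,P1] Q1=[P2,P3] Q2=[]
t=8-11: P4@Q0 runs 3, rem=6, quantum used, demote→Q1. Q0=[P1] Q1=[P2,P3,P4] Q2=[]
t=11-13: P1@Q0 runs 2, rem=2, I/O yield, promote→Q0. Q0=[P1] Q1=[P2,P3,P4] Q2=[]
t=13-15: P1@Q0 runs 2, rem=0, completes. Q0=[] Q1=[P2,P3,P4] Q2=[]
t=15-21: P2@Q1 runs 6, rem=5, quantum used, demote→Q2. Q0=[] Q1=[P3,P4] Q2=[P2]
t=21-23: P3@Q1 runs 2, rem=0, completes. Q0=[] Q1=[P4] Q2=[P2]
t=23-29: P4@Q1 runs 6, rem=0, completes. Q0=[] Q1=[] Q2=[P2]
t=29-34: P2@Q2 runs 5, rem=0, completes. Q0=[] Q1=[] Q2=[]

Answer: 1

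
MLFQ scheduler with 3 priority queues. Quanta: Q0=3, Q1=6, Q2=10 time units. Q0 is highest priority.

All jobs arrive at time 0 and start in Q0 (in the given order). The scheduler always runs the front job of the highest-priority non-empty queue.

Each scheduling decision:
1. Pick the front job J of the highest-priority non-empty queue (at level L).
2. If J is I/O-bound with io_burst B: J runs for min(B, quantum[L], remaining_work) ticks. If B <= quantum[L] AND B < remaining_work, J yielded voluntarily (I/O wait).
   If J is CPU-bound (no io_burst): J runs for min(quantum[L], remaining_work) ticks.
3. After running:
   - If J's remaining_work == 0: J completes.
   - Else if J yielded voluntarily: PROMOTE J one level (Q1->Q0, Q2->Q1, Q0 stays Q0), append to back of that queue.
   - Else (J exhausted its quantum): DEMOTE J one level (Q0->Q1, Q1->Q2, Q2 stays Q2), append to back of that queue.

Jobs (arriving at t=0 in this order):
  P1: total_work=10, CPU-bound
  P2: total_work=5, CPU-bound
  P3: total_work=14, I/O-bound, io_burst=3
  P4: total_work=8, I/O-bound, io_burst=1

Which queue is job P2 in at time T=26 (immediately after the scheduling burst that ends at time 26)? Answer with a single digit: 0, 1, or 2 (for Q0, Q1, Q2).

t=0-3: P1@Q0 runs 3, rem=7, quantum used, demote→Q1. Q0=[P2,P3,P4] Q1=[P1] Q2=[]
t=3-6: P2@Q0 runs 3, rem=2, quantum used, demote→Q1. Q0=[P3,P4] Q1=[P1,P2] Q2=[]
t=6-9: P3@Q0 runs 3, rem=11, I/O yield, promote→Q0. Q0=[P4,P3] Q1=[P1,P2] Q2=[]
t=9-10: P4@Q0 runs 1, rem=7, I/O yield, promote→Q0. Q0=[P3,P4] Q1=[P1,P2] Q2=[]
t=10-13: P3@Q0 runs 3, rem=8, I/O yield, promote→Q0. Q0=[P4,P3] Q1=[P1,P2] Q2=[]
t=13-14: P4@Q0 runs 1, rem=6, I/O yield, promote→Q0. Q0=[P3,P4] Q1=[P1,P2] Q2=[]
t=14-17: P3@Q0 runs 3, rem=5, I/O yield, promote→Q0. Q0=[P4,P3] Q1=[P1,P2] Q2=[]
t=17-18: P4@Q0 runs 1, rem=5, I/O yield, promote→Q0. Q0=[P3,P4] Q1=[P1,P2] Q2=[]
t=18-21: P3@Q0 runs 3, rem=2, I/O yield, promote→Q0. Q0=[P4,P3] Q1=[P1,P2] Q2=[]
t=21-22: P4@Q0 runs 1, rem=4, I/O yield, promote→Q0. Q0=[P3,P4] Q1=[P1,P2] Q2=[]
t=22-24: P3@Q0 runs 2, rem=0, completes. Q0=[P4] Q1=[P1,P2] Q2=[]
t=24-25: P4@Q0 runs 1, rem=3, I/O yield, promote→Q0. Q0=[P4] Q1=[P1,P2] Q2=[]
t=25-26: P4@Q0 runs 1, rem=2, I/O yield, promote→Q0. Q0=[P4] Q1=[P1,P2] Q2=[]
t=26-27: P4@Q0 runs 1, rem=1, I/O yield, promote→Q0. Q0=[P4] Q1=[P1,P2] Q2=[]
t=27-28: P4@Q0 runs 1, rem=0, completes. Q0=[] Q1=[P1,P2] Q2=[]
t=28-34: P1@Q1 runs 6, rem=1, quantum used, demote→Q2. Q0=[] Q1=[P2] Q2=[P1]
t=34-36: P2@Q1 runs 2, rem=0, completes. Q0=[] Q1=[] Q2=[P1]
t=36-37: P1@Q2 runs 1, rem=0, completes. Q0=[] Q1=[] Q2=[]

Answer: 1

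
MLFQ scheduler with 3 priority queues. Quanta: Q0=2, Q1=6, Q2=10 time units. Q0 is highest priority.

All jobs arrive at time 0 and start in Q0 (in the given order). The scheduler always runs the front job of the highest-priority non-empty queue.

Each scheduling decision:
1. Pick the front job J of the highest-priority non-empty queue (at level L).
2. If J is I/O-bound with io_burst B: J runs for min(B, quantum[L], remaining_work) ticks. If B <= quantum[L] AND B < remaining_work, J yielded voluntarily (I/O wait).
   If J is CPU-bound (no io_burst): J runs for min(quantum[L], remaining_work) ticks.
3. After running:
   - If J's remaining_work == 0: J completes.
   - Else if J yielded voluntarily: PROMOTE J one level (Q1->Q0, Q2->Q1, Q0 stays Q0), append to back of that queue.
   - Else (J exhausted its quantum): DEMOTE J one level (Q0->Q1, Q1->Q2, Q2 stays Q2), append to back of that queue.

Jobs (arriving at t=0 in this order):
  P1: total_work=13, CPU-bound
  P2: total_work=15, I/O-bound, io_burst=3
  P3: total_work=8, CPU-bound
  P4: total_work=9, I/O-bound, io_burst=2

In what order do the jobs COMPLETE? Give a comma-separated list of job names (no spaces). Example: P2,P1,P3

Answer: P4,P3,P2,P1

Derivation:
t=0-2: P1@Q0 runs 2, rem=11, quantum used, demote→Q1. Q0=[P2,P3,P4] Q1=[P1] Q2=[]
t=2-4: P2@Q0 runs 2, rem=13, quantum used, demote→Q1. Q0=[P3,P4] Q1=[P1,P2] Q2=[]
t=4-6: P3@Q0 runs 2, rem=6, quantum used, demote→Q1. Q0=[P4] Q1=[P1,P2,P3] Q2=[]
t=6-8: P4@Q0 runs 2, rem=7, I/O yield, promote→Q0. Q0=[P4] Q1=[P1,P2,P3] Q2=[]
t=8-10: P4@Q0 runs 2, rem=5, I/O yield, promote→Q0. Q0=[P4] Q1=[P1,P2,P3] Q2=[]
t=10-12: P4@Q0 runs 2, rem=3, I/O yield, promote→Q0. Q0=[P4] Q1=[P1,P2,P3] Q2=[]
t=12-14: P4@Q0 runs 2, rem=1, I/O yield, promote→Q0. Q0=[P4] Q1=[P1,P2,P3] Q2=[]
t=14-15: P4@Q0 runs 1, rem=0, completes. Q0=[] Q1=[P1,P2,P3] Q2=[]
t=15-21: P1@Q1 runs 6, rem=5, quantum used, demote→Q2. Q0=[] Q1=[P2,P3] Q2=[P1]
t=21-24: P2@Q1 runs 3, rem=10, I/O yield, promote→Q0. Q0=[P2] Q1=[P3] Q2=[P1]
t=24-26: P2@Q0 runs 2, rem=8, quantum used, demote→Q1. Q0=[] Q1=[P3,P2] Q2=[P1]
t=26-32: P3@Q1 runs 6, rem=0, completes. Q0=[] Q1=[P2] Q2=[P1]
t=32-35: P2@Q1 runs 3, rem=5, I/O yield, promote→Q0. Q0=[P2] Q1=[] Q2=[P1]
t=35-37: P2@Q0 runs 2, rem=3, quantum used, demote→Q1. Q0=[] Q1=[P2] Q2=[P1]
t=37-40: P2@Q1 runs 3, rem=0, completes. Q0=[] Q1=[] Q2=[P1]
t=40-45: P1@Q2 runs 5, rem=0, completes. Q0=[] Q1=[] Q2=[]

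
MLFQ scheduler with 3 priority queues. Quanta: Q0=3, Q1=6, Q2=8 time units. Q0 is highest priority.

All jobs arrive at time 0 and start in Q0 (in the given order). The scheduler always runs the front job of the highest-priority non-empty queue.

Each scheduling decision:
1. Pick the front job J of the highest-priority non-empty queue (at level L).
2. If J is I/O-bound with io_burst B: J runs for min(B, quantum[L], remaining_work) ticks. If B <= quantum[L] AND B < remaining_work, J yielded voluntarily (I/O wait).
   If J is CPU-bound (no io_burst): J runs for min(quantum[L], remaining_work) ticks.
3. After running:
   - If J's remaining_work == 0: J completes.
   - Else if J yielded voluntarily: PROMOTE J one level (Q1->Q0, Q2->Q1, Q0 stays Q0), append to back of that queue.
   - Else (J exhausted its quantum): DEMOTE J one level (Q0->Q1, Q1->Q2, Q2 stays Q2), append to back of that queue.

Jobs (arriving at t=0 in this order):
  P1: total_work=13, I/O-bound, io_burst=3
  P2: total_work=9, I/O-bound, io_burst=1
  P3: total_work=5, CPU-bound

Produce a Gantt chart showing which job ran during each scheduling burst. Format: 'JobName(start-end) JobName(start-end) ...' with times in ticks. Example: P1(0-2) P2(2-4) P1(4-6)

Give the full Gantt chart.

t=0-3: P1@Q0 runs 3, rem=10, I/O yield, promote→Q0. Q0=[P2,P3,P1] Q1=[] Q2=[]
t=3-4: P2@Q0 runs 1, rem=8, I/O yield, promote→Q0. Q0=[P3,P1,P2] Q1=[] Q2=[]
t=4-7: P3@Q0 runs 3, rem=2, quantum used, demote→Q1. Q0=[P1,P2] Q1=[P3] Q2=[]
t=7-10: P1@Q0 runs 3, rem=7, I/O yield, promote→Q0. Q0=[P2,P1] Q1=[P3] Q2=[]
t=10-11: P2@Q0 runs 1, rem=7, I/O yield, promote→Q0. Q0=[P1,P2] Q1=[P3] Q2=[]
t=11-14: P1@Q0 runs 3, rem=4, I/O yield, promote→Q0. Q0=[P2,P1] Q1=[P3] Q2=[]
t=14-15: P2@Q0 runs 1, rem=6, I/O yield, promote→Q0. Q0=[P1,P2] Q1=[P3] Q2=[]
t=15-18: P1@Q0 runs 3, rem=1, I/O yield, promote→Q0. Q0=[P2,P1] Q1=[P3] Q2=[]
t=18-19: P2@Q0 runs 1, rem=5, I/O yield, promote→Q0. Q0=[P1,P2] Q1=[P3] Q2=[]
t=19-20: P1@Q0 runs 1, rem=0, completes. Q0=[P2] Q1=[P3] Q2=[]
t=20-21: P2@Q0 runs 1, rem=4, I/O yield, promote→Q0. Q0=[P2] Q1=[P3] Q2=[]
t=21-22: P2@Q0 runs 1, rem=3, I/O yield, promote→Q0. Q0=[P2] Q1=[P3] Q2=[]
t=22-23: P2@Q0 runs 1, rem=2, I/O yield, promote→Q0. Q0=[P2] Q1=[P3] Q2=[]
t=23-24: P2@Q0 runs 1, rem=1, I/O yield, promote→Q0. Q0=[P2] Q1=[P3] Q2=[]
t=24-25: P2@Q0 runs 1, rem=0, completes. Q0=[] Q1=[P3] Q2=[]
t=25-27: P3@Q1 runs 2, rem=0, completes. Q0=[] Q1=[] Q2=[]

Answer: P1(0-3) P2(3-4) P3(4-7) P1(7-10) P2(10-11) P1(11-14) P2(14-15) P1(15-18) P2(18-19) P1(19-20) P2(20-21) P2(21-22) P2(22-23) P2(23-24) P2(24-25) P3(25-27)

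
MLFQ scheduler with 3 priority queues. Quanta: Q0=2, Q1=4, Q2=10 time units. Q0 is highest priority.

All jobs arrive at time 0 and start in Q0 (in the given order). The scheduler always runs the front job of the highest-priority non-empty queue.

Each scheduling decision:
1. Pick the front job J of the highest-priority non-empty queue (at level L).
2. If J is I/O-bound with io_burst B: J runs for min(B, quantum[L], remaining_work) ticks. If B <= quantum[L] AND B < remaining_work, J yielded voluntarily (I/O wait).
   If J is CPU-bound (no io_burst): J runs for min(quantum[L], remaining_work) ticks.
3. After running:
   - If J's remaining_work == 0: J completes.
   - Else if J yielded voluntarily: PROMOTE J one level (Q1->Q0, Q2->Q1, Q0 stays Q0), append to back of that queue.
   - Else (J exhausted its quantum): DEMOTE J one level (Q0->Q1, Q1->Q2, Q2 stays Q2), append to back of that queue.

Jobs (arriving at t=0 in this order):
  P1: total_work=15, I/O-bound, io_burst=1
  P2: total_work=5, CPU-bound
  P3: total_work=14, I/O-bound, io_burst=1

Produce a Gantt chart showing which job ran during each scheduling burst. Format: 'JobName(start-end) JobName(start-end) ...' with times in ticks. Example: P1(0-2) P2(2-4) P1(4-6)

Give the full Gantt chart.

Answer: P1(0-1) P2(1-3) P3(3-4) P1(4-5) P3(5-6) P1(6-7) P3(7-8) P1(8-9) P3(9-10) P1(10-11) P3(11-12) P1(12-13) P3(13-14) P1(14-15) P3(15-16) P1(16-17) P3(17-18) P1(18-19) P3(19-20) P1(20-21) P3(21-22) P1(22-23) P3(23-24) P1(24-25) P3(25-26) P1(26-27) P3(27-28) P1(28-29) P3(29-30) P1(30-31) P2(31-34)

Derivation:
t=0-1: P1@Q0 runs 1, rem=14, I/O yield, promote→Q0. Q0=[P2,P3,P1] Q1=[] Q2=[]
t=1-3: P2@Q0 runs 2, rem=3, quantum used, demote→Q1. Q0=[P3,P1] Q1=[P2] Q2=[]
t=3-4: P3@Q0 runs 1, rem=13, I/O yield, promote→Q0. Q0=[P1,P3] Q1=[P2] Q2=[]
t=4-5: P1@Q0 runs 1, rem=13, I/O yield, promote→Q0. Q0=[P3,P1] Q1=[P2] Q2=[]
t=5-6: P3@Q0 runs 1, rem=12, I/O yield, promote→Q0. Q0=[P1,P3] Q1=[P2] Q2=[]
t=6-7: P1@Q0 runs 1, rem=12, I/O yield, promote→Q0. Q0=[P3,P1] Q1=[P2] Q2=[]
t=7-8: P3@Q0 runs 1, rem=11, I/O yield, promote→Q0. Q0=[P1,P3] Q1=[P2] Q2=[]
t=8-9: P1@Q0 runs 1, rem=11, I/O yield, promote→Q0. Q0=[P3,P1] Q1=[P2] Q2=[]
t=9-10: P3@Q0 runs 1, rem=10, I/O yield, promote→Q0. Q0=[P1,P3] Q1=[P2] Q2=[]
t=10-11: P1@Q0 runs 1, rem=10, I/O yield, promote→Q0. Q0=[P3,P1] Q1=[P2] Q2=[]
t=11-12: P3@Q0 runs 1, rem=9, I/O yield, promote→Q0. Q0=[P1,P3] Q1=[P2] Q2=[]
t=12-13: P1@Q0 runs 1, rem=9, I/O yield, promote→Q0. Q0=[P3,P1] Q1=[P2] Q2=[]
t=13-14: P3@Q0 runs 1, rem=8, I/O yield, promote→Q0. Q0=[P1,P3] Q1=[P2] Q2=[]
t=14-15: P1@Q0 runs 1, rem=8, I/O yield, promote→Q0. Q0=[P3,P1] Q1=[P2] Q2=[]
t=15-16: P3@Q0 runs 1, rem=7, I/O yield, promote→Q0. Q0=[P1,P3] Q1=[P2] Q2=[]
t=16-17: P1@Q0 runs 1, rem=7, I/O yield, promote→Q0. Q0=[P3,P1] Q1=[P2] Q2=[]
t=17-18: P3@Q0 runs 1, rem=6, I/O yield, promote→Q0. Q0=[P1,P3] Q1=[P2] Q2=[]
t=18-19: P1@Q0 runs 1, rem=6, I/O yield, promote→Q0. Q0=[P3,P1] Q1=[P2] Q2=[]
t=19-20: P3@Q0 runs 1, rem=5, I/O yield, promote→Q0. Q0=[P1,P3] Q1=[P2] Q2=[]
t=20-21: P1@Q0 runs 1, rem=5, I/O yield, promote→Q0. Q0=[P3,P1] Q1=[P2] Q2=[]
t=21-22: P3@Q0 runs 1, rem=4, I/O yield, promote→Q0. Q0=[P1,P3] Q1=[P2] Q2=[]
t=22-23: P1@Q0 runs 1, rem=4, I/O yield, promote→Q0. Q0=[P3,P1] Q1=[P2] Q2=[]
t=23-24: P3@Q0 runs 1, rem=3, I/O yield, promote→Q0. Q0=[P1,P3] Q1=[P2] Q2=[]
t=24-25: P1@Q0 runs 1, rem=3, I/O yield, promote→Q0. Q0=[P3,P1] Q1=[P2] Q2=[]
t=25-26: P3@Q0 runs 1, rem=2, I/O yield, promote→Q0. Q0=[P1,P3] Q1=[P2] Q2=[]
t=26-27: P1@Q0 runs 1, rem=2, I/O yield, promote→Q0. Q0=[P3,P1] Q1=[P2] Q2=[]
t=27-28: P3@Q0 runs 1, rem=1, I/O yield, promote→Q0. Q0=[P1,P3] Q1=[P2] Q2=[]
t=28-29: P1@Q0 runs 1, rem=1, I/O yield, promote→Q0. Q0=[P3,P1] Q1=[P2] Q2=[]
t=29-30: P3@Q0 runs 1, rem=0, completes. Q0=[P1] Q1=[P2] Q2=[]
t=30-31: P1@Q0 runs 1, rem=0, completes. Q0=[] Q1=[P2] Q2=[]
t=31-34: P2@Q1 runs 3, rem=0, completes. Q0=[] Q1=[] Q2=[]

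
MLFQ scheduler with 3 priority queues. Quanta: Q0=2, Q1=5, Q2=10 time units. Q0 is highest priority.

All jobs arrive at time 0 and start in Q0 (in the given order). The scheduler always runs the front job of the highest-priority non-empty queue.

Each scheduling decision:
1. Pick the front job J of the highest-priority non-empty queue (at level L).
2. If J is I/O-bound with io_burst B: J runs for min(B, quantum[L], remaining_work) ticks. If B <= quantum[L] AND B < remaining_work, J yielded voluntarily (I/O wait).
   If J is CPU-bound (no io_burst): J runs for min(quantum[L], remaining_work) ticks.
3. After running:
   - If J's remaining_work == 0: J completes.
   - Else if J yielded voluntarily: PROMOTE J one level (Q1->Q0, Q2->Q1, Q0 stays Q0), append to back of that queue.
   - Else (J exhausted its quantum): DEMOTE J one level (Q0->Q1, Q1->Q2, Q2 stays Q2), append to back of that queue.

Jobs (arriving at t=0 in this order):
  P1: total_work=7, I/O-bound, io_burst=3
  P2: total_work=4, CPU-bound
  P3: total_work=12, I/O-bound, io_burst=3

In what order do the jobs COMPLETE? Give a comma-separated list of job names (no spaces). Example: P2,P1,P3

t=0-2: P1@Q0 runs 2, rem=5, quantum used, demote→Q1. Q0=[P2,P3] Q1=[P1] Q2=[]
t=2-4: P2@Q0 runs 2, rem=2, quantum used, demote→Q1. Q0=[P3] Q1=[P1,P2] Q2=[]
t=4-6: P3@Q0 runs 2, rem=10, quantum used, demote→Q1. Q0=[] Q1=[P1,P2,P3] Q2=[]
t=6-9: P1@Q1 runs 3, rem=2, I/O yield, promote→Q0. Q0=[P1] Q1=[P2,P3] Q2=[]
t=9-11: P1@Q0 runs 2, rem=0, completes. Q0=[] Q1=[P2,P3] Q2=[]
t=11-13: P2@Q1 runs 2, rem=0, completes. Q0=[] Q1=[P3] Q2=[]
t=13-16: P3@Q1 runs 3, rem=7, I/O yield, promote→Q0. Q0=[P3] Q1=[] Q2=[]
t=16-18: P3@Q0 runs 2, rem=5, quantum used, demote→Q1. Q0=[] Q1=[P3] Q2=[]
t=18-21: P3@Q1 runs 3, rem=2, I/O yield, promote→Q0. Q0=[P3] Q1=[] Q2=[]
t=21-23: P3@Q0 runs 2, rem=0, completes. Q0=[] Q1=[] Q2=[]

Answer: P1,P2,P3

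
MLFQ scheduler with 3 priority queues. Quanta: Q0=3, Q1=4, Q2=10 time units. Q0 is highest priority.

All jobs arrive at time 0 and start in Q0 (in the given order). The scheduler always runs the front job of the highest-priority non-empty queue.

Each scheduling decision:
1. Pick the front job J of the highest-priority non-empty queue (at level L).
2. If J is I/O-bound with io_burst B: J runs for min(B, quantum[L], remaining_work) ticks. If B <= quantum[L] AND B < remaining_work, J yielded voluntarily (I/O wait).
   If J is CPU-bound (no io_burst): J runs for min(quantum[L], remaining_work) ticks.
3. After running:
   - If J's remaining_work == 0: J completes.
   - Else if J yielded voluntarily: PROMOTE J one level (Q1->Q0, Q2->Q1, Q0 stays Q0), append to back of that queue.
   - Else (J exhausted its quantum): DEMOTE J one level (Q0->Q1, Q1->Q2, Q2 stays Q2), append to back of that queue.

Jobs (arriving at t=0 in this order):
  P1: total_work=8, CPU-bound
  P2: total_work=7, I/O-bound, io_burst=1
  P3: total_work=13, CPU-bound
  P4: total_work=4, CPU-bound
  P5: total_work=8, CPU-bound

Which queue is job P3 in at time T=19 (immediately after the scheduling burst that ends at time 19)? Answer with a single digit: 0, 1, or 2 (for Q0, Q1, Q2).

Answer: 1

Derivation:
t=0-3: P1@Q0 runs 3, rem=5, quantum used, demote→Q1. Q0=[P2,P3,P4,P5] Q1=[P1] Q2=[]
t=3-4: P2@Q0 runs 1, rem=6, I/O yield, promote→Q0. Q0=[P3,P4,P5,P2] Q1=[P1] Q2=[]
t=4-7: P3@Q0 runs 3, rem=10, quantum used, demote→Q1. Q0=[P4,P5,P2] Q1=[P1,P3] Q2=[]
t=7-10: P4@Q0 runs 3, rem=1, quantum used, demote→Q1. Q0=[P5,P2] Q1=[P1,P3,P4] Q2=[]
t=10-13: P5@Q0 runs 3, rem=5, quantum used, demote→Q1. Q0=[P2] Q1=[P1,P3,P4,P5] Q2=[]
t=13-14: P2@Q0 runs 1, rem=5, I/O yield, promote→Q0. Q0=[P2] Q1=[P1,P3,P4,P5] Q2=[]
t=14-15: P2@Q0 runs 1, rem=4, I/O yield, promote→Q0. Q0=[P2] Q1=[P1,P3,P4,P5] Q2=[]
t=15-16: P2@Q0 runs 1, rem=3, I/O yield, promote→Q0. Q0=[P2] Q1=[P1,P3,P4,P5] Q2=[]
t=16-17: P2@Q0 runs 1, rem=2, I/O yield, promote→Q0. Q0=[P2] Q1=[P1,P3,P4,P5] Q2=[]
t=17-18: P2@Q0 runs 1, rem=1, I/O yield, promote→Q0. Q0=[P2] Q1=[P1,P3,P4,P5] Q2=[]
t=18-19: P2@Q0 runs 1, rem=0, completes. Q0=[] Q1=[P1,P3,P4,P5] Q2=[]
t=19-23: P1@Q1 runs 4, rem=1, quantum used, demote→Q2. Q0=[] Q1=[P3,P4,P5] Q2=[P1]
t=23-27: P3@Q1 runs 4, rem=6, quantum used, demote→Q2. Q0=[] Q1=[P4,P5] Q2=[P1,P3]
t=27-28: P4@Q1 runs 1, rem=0, completes. Q0=[] Q1=[P5] Q2=[P1,P3]
t=28-32: P5@Q1 runs 4, rem=1, quantum used, demote→Q2. Q0=[] Q1=[] Q2=[P1,P3,P5]
t=32-33: P1@Q2 runs 1, rem=0, completes. Q0=[] Q1=[] Q2=[P3,P5]
t=33-39: P3@Q2 runs 6, rem=0, completes. Q0=[] Q1=[] Q2=[P5]
t=39-40: P5@Q2 runs 1, rem=0, completes. Q0=[] Q1=[] Q2=[]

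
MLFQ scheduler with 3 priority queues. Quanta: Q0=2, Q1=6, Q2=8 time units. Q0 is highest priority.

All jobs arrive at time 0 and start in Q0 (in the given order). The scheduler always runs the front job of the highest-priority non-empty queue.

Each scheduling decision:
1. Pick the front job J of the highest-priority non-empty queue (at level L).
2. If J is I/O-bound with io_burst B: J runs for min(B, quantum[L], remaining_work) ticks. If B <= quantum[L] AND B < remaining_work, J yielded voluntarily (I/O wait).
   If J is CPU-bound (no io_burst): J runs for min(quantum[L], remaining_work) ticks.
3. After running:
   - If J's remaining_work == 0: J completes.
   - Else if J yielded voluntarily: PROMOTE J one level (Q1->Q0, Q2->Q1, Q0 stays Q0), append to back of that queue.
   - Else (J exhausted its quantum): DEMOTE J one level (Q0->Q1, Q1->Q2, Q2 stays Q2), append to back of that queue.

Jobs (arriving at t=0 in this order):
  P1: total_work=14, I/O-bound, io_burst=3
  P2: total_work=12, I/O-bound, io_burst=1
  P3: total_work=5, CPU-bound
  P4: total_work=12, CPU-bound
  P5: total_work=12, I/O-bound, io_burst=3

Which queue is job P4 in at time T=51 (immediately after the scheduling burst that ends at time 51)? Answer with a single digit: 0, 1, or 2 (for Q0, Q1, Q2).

Answer: 2

Derivation:
t=0-2: P1@Q0 runs 2, rem=12, quantum used, demote→Q1. Q0=[P2,P3,P4,P5] Q1=[P1] Q2=[]
t=2-3: P2@Q0 runs 1, rem=11, I/O yield, promote→Q0. Q0=[P3,P4,P5,P2] Q1=[P1] Q2=[]
t=3-5: P3@Q0 runs 2, rem=3, quantum used, demote→Q1. Q0=[P4,P5,P2] Q1=[P1,P3] Q2=[]
t=5-7: P4@Q0 runs 2, rem=10, quantum used, demote→Q1. Q0=[P5,P2] Q1=[P1,P3,P4] Q2=[]
t=7-9: P5@Q0 runs 2, rem=10, quantum used, demote→Q1. Q0=[P2] Q1=[P1,P3,P4,P5] Q2=[]
t=9-10: P2@Q0 runs 1, rem=10, I/O yield, promote→Q0. Q0=[P2] Q1=[P1,P3,P4,P5] Q2=[]
t=10-11: P2@Q0 runs 1, rem=9, I/O yield, promote→Q0. Q0=[P2] Q1=[P1,P3,P4,P5] Q2=[]
t=11-12: P2@Q0 runs 1, rem=8, I/O yield, promote→Q0. Q0=[P2] Q1=[P1,P3,P4,P5] Q2=[]
t=12-13: P2@Q0 runs 1, rem=7, I/O yield, promote→Q0. Q0=[P2] Q1=[P1,P3,P4,P5] Q2=[]
t=13-14: P2@Q0 runs 1, rem=6, I/O yield, promote→Q0. Q0=[P2] Q1=[P1,P3,P4,P5] Q2=[]
t=14-15: P2@Q0 runs 1, rem=5, I/O yield, promote→Q0. Q0=[P2] Q1=[P1,P3,P4,P5] Q2=[]
t=15-16: P2@Q0 runs 1, rem=4, I/O yield, promote→Q0. Q0=[P2] Q1=[P1,P3,P4,P5] Q2=[]
t=16-17: P2@Q0 runs 1, rem=3, I/O yield, promote→Q0. Q0=[P2] Q1=[P1,P3,P4,P5] Q2=[]
t=17-18: P2@Q0 runs 1, rem=2, I/O yield, promote→Q0. Q0=[P2] Q1=[P1,P3,P4,P5] Q2=[]
t=18-19: P2@Q0 runs 1, rem=1, I/O yield, promote→Q0. Q0=[P2] Q1=[P1,P3,P4,P5] Q2=[]
t=19-20: P2@Q0 runs 1, rem=0, completes. Q0=[] Q1=[P1,P3,P4,P5] Q2=[]
t=20-23: P1@Q1 runs 3, rem=9, I/O yield, promote→Q0. Q0=[P1] Q1=[P3,P4,P5] Q2=[]
t=23-25: P1@Q0 runs 2, rem=7, quantum used, demote→Q1. Q0=[] Q1=[P3,P4,P5,P1] Q2=[]
t=25-28: P3@Q1 runs 3, rem=0, completes. Q0=[] Q1=[P4,P5,P1] Q2=[]
t=28-34: P4@Q1 runs 6, rem=4, quantum used, demote→Q2. Q0=[] Q1=[P5,P1] Q2=[P4]
t=34-37: P5@Q1 runs 3, rem=7, I/O yield, promote→Q0. Q0=[P5] Q1=[P1] Q2=[P4]
t=37-39: P5@Q0 runs 2, rem=5, quantum used, demote→Q1. Q0=[] Q1=[P1,P5] Q2=[P4]
t=39-42: P1@Q1 runs 3, rem=4, I/O yield, promote→Q0. Q0=[P1] Q1=[P5] Q2=[P4]
t=42-44: P1@Q0 runs 2, rem=2, quantum used, demote→Q1. Q0=[] Q1=[P5,P1] Q2=[P4]
t=44-47: P5@Q1 runs 3, rem=2, I/O yield, promote→Q0. Q0=[P5] Q1=[P1] Q2=[P4]
t=47-49: P5@Q0 runs 2, rem=0, completes. Q0=[] Q1=[P1] Q2=[P4]
t=49-51: P1@Q1 runs 2, rem=0, completes. Q0=[] Q1=[] Q2=[P4]
t=51-55: P4@Q2 runs 4, rem=0, completes. Q0=[] Q1=[] Q2=[]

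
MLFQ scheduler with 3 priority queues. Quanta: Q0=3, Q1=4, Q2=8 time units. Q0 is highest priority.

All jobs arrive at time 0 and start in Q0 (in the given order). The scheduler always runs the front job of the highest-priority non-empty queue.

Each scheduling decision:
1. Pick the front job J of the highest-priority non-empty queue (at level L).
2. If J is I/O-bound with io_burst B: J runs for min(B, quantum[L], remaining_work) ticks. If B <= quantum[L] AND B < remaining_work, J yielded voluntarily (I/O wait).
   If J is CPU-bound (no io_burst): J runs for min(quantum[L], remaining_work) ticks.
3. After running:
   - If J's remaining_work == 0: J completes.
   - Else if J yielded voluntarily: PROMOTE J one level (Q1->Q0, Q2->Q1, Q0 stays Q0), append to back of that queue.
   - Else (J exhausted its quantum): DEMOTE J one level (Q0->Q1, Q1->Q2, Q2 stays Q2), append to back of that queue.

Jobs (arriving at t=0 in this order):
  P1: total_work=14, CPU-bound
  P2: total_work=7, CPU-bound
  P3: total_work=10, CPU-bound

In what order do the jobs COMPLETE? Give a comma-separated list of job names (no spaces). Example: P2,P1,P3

t=0-3: P1@Q0 runs 3, rem=11, quantum used, demote→Q1. Q0=[P2,P3] Q1=[P1] Q2=[]
t=3-6: P2@Q0 runs 3, rem=4, quantum used, demote→Q1. Q0=[P3] Q1=[P1,P2] Q2=[]
t=6-9: P3@Q0 runs 3, rem=7, quantum used, demote→Q1. Q0=[] Q1=[P1,P2,P3] Q2=[]
t=9-13: P1@Q1 runs 4, rem=7, quantum used, demote→Q2. Q0=[] Q1=[P2,P3] Q2=[P1]
t=13-17: P2@Q1 runs 4, rem=0, completes. Q0=[] Q1=[P3] Q2=[P1]
t=17-21: P3@Q1 runs 4, rem=3, quantum used, demote→Q2. Q0=[] Q1=[] Q2=[P1,P3]
t=21-28: P1@Q2 runs 7, rem=0, completes. Q0=[] Q1=[] Q2=[P3]
t=28-31: P3@Q2 runs 3, rem=0, completes. Q0=[] Q1=[] Q2=[]

Answer: P2,P1,P3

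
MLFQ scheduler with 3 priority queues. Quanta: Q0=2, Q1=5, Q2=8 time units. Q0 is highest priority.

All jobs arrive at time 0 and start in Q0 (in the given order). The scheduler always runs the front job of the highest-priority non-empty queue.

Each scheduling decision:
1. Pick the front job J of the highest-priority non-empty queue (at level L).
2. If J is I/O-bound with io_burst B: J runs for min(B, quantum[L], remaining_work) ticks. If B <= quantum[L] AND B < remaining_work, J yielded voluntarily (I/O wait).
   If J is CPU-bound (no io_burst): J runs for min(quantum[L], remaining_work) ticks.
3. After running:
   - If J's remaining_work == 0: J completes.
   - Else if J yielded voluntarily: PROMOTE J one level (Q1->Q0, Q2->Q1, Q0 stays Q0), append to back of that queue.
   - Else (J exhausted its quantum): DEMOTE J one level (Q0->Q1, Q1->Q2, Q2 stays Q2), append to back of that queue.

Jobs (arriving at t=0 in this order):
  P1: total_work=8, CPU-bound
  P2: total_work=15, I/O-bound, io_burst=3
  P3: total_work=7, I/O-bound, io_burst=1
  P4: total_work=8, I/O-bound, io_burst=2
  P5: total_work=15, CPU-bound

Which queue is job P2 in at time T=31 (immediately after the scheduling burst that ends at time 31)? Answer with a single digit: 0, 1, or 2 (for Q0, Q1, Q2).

t=0-2: P1@Q0 runs 2, rem=6, quantum used, demote→Q1. Q0=[P2,P3,P4,P5] Q1=[P1] Q2=[]
t=2-4: P2@Q0 runs 2, rem=13, quantum used, demote→Q1. Q0=[P3,P4,P5] Q1=[P1,P2] Q2=[]
t=4-5: P3@Q0 runs 1, rem=6, I/O yield, promote→Q0. Q0=[P4,P5,P3] Q1=[P1,P2] Q2=[]
t=5-7: P4@Q0 runs 2, rem=6, I/O yield, promote→Q0. Q0=[P5,P3,P4] Q1=[P1,P2] Q2=[]
t=7-9: P5@Q0 runs 2, rem=13, quantum used, demote→Q1. Q0=[P3,P4] Q1=[P1,P2,P5] Q2=[]
t=9-10: P3@Q0 runs 1, rem=5, I/O yield, promote→Q0. Q0=[P4,P3] Q1=[P1,P2,P5] Q2=[]
t=10-12: P4@Q0 runs 2, rem=4, I/O yield, promote→Q0. Q0=[P3,P4] Q1=[P1,P2,P5] Q2=[]
t=12-13: P3@Q0 runs 1, rem=4, I/O yield, promote→Q0. Q0=[P4,P3] Q1=[P1,P2,P5] Q2=[]
t=13-15: P4@Q0 runs 2, rem=2, I/O yield, promote→Q0. Q0=[P3,P4] Q1=[P1,P2,P5] Q2=[]
t=15-16: P3@Q0 runs 1, rem=3, I/O yield, promote→Q0. Q0=[P4,P3] Q1=[P1,P2,P5] Q2=[]
t=16-18: P4@Q0 runs 2, rem=0, completes. Q0=[P3] Q1=[P1,P2,P5] Q2=[]
t=18-19: P3@Q0 runs 1, rem=2, I/O yield, promote→Q0. Q0=[P3] Q1=[P1,P2,P5] Q2=[]
t=19-20: P3@Q0 runs 1, rem=1, I/O yield, promote→Q0. Q0=[P3] Q1=[P1,P2,P5] Q2=[]
t=20-21: P3@Q0 runs 1, rem=0, completes. Q0=[] Q1=[P1,P2,P5] Q2=[]
t=21-26: P1@Q1 runs 5, rem=1, quantum used, demote→Q2. Q0=[] Q1=[P2,P5] Q2=[P1]
t=26-29: P2@Q1 runs 3, rem=10, I/O yield, promote→Q0. Q0=[P2] Q1=[P5] Q2=[P1]
t=29-31: P2@Q0 runs 2, rem=8, quantum used, demote→Q1. Q0=[] Q1=[P5,P2] Q2=[P1]
t=31-36: P5@Q1 runs 5, rem=8, quantum used, demote→Q2. Q0=[] Q1=[P2] Q2=[P1,P5]
t=36-39: P2@Q1 runs 3, rem=5, I/O yield, promote→Q0. Q0=[P2] Q1=[] Q2=[P1,P5]
t=39-41: P2@Q0 runs 2, rem=3, quantum used, demote→Q1. Q0=[] Q1=[P2] Q2=[P1,P5]
t=41-44: P2@Q1 runs 3, rem=0, completes. Q0=[] Q1=[] Q2=[P1,P5]
t=44-45: P1@Q2 runs 1, rem=0, completes. Q0=[] Q1=[] Q2=[P5]
t=45-53: P5@Q2 runs 8, rem=0, completes. Q0=[] Q1=[] Q2=[]

Answer: 1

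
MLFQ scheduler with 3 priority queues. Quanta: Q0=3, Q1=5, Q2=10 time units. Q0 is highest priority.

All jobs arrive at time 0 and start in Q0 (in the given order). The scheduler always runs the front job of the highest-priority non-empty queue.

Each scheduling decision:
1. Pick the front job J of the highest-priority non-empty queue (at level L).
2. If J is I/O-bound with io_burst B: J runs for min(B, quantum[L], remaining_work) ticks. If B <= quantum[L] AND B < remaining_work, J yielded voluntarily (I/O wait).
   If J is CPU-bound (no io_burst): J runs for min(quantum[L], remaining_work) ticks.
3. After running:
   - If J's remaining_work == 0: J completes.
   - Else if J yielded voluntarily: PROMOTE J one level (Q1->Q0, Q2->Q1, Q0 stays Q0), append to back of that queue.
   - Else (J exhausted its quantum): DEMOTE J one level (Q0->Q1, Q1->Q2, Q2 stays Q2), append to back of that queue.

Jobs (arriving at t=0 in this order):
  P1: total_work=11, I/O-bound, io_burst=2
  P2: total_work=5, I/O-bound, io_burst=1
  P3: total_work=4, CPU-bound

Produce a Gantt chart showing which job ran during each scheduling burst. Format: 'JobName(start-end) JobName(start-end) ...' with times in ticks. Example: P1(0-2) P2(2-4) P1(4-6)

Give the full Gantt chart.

Answer: P1(0-2) P2(2-3) P3(3-6) P1(6-8) P2(8-9) P1(9-11) P2(11-12) P1(12-14) P2(14-15) P1(15-17) P2(17-18) P1(18-19) P3(19-20)

Derivation:
t=0-2: P1@Q0 runs 2, rem=9, I/O yield, promote→Q0. Q0=[P2,P3,P1] Q1=[] Q2=[]
t=2-3: P2@Q0 runs 1, rem=4, I/O yield, promote→Q0. Q0=[P3,P1,P2] Q1=[] Q2=[]
t=3-6: P3@Q0 runs 3, rem=1, quantum used, demote→Q1. Q0=[P1,P2] Q1=[P3] Q2=[]
t=6-8: P1@Q0 runs 2, rem=7, I/O yield, promote→Q0. Q0=[P2,P1] Q1=[P3] Q2=[]
t=8-9: P2@Q0 runs 1, rem=3, I/O yield, promote→Q0. Q0=[P1,P2] Q1=[P3] Q2=[]
t=9-11: P1@Q0 runs 2, rem=5, I/O yield, promote→Q0. Q0=[P2,P1] Q1=[P3] Q2=[]
t=11-12: P2@Q0 runs 1, rem=2, I/O yield, promote→Q0. Q0=[P1,P2] Q1=[P3] Q2=[]
t=12-14: P1@Q0 runs 2, rem=3, I/O yield, promote→Q0. Q0=[P2,P1] Q1=[P3] Q2=[]
t=14-15: P2@Q0 runs 1, rem=1, I/O yield, promote→Q0. Q0=[P1,P2] Q1=[P3] Q2=[]
t=15-17: P1@Q0 runs 2, rem=1, I/O yield, promote→Q0. Q0=[P2,P1] Q1=[P3] Q2=[]
t=17-18: P2@Q0 runs 1, rem=0, completes. Q0=[P1] Q1=[P3] Q2=[]
t=18-19: P1@Q0 runs 1, rem=0, completes. Q0=[] Q1=[P3] Q2=[]
t=19-20: P3@Q1 runs 1, rem=0, completes. Q0=[] Q1=[] Q2=[]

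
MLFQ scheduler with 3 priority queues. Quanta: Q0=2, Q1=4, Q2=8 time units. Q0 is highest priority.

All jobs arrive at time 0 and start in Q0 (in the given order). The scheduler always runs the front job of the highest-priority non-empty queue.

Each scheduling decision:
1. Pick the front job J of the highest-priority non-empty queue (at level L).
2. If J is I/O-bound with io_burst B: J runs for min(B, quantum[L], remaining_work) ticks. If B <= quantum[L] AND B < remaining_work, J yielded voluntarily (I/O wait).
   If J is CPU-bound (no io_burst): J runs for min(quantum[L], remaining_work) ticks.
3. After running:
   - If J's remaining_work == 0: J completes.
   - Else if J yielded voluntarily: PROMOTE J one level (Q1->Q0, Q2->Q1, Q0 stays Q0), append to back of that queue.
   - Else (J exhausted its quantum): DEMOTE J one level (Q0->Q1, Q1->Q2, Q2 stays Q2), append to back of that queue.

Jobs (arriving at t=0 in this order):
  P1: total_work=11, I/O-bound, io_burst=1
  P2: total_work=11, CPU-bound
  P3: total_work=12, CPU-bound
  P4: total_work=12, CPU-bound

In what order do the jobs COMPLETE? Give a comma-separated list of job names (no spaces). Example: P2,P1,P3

Answer: P1,P2,P3,P4

Derivation:
t=0-1: P1@Q0 runs 1, rem=10, I/O yield, promote→Q0. Q0=[P2,P3,P4,P1] Q1=[] Q2=[]
t=1-3: P2@Q0 runs 2, rem=9, quantum used, demote→Q1. Q0=[P3,P4,P1] Q1=[P2] Q2=[]
t=3-5: P3@Q0 runs 2, rem=10, quantum used, demote→Q1. Q0=[P4,P1] Q1=[P2,P3] Q2=[]
t=5-7: P4@Q0 runs 2, rem=10, quantum used, demote→Q1. Q0=[P1] Q1=[P2,P3,P4] Q2=[]
t=7-8: P1@Q0 runs 1, rem=9, I/O yield, promote→Q0. Q0=[P1] Q1=[P2,P3,P4] Q2=[]
t=8-9: P1@Q0 runs 1, rem=8, I/O yield, promote→Q0. Q0=[P1] Q1=[P2,P3,P4] Q2=[]
t=9-10: P1@Q0 runs 1, rem=7, I/O yield, promote→Q0. Q0=[P1] Q1=[P2,P3,P4] Q2=[]
t=10-11: P1@Q0 runs 1, rem=6, I/O yield, promote→Q0. Q0=[P1] Q1=[P2,P3,P4] Q2=[]
t=11-12: P1@Q0 runs 1, rem=5, I/O yield, promote→Q0. Q0=[P1] Q1=[P2,P3,P4] Q2=[]
t=12-13: P1@Q0 runs 1, rem=4, I/O yield, promote→Q0. Q0=[P1] Q1=[P2,P3,P4] Q2=[]
t=13-14: P1@Q0 runs 1, rem=3, I/O yield, promote→Q0. Q0=[P1] Q1=[P2,P3,P4] Q2=[]
t=14-15: P1@Q0 runs 1, rem=2, I/O yield, promote→Q0. Q0=[P1] Q1=[P2,P3,P4] Q2=[]
t=15-16: P1@Q0 runs 1, rem=1, I/O yield, promote→Q0. Q0=[P1] Q1=[P2,P3,P4] Q2=[]
t=16-17: P1@Q0 runs 1, rem=0, completes. Q0=[] Q1=[P2,P3,P4] Q2=[]
t=17-21: P2@Q1 runs 4, rem=5, quantum used, demote→Q2. Q0=[] Q1=[P3,P4] Q2=[P2]
t=21-25: P3@Q1 runs 4, rem=6, quantum used, demote→Q2. Q0=[] Q1=[P4] Q2=[P2,P3]
t=25-29: P4@Q1 runs 4, rem=6, quantum used, demote→Q2. Q0=[] Q1=[] Q2=[P2,P3,P4]
t=29-34: P2@Q2 runs 5, rem=0, completes. Q0=[] Q1=[] Q2=[P3,P4]
t=34-40: P3@Q2 runs 6, rem=0, completes. Q0=[] Q1=[] Q2=[P4]
t=40-46: P4@Q2 runs 6, rem=0, completes. Q0=[] Q1=[] Q2=[]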